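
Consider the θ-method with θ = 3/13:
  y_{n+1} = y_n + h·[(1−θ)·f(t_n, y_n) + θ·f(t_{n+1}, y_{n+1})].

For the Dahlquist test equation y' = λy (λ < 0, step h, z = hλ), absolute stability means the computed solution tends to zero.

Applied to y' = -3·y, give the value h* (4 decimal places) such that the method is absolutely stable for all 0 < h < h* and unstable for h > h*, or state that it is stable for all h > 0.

With y'=λy (z=hλ):
  y_{n+1} = y_n + z·[10/13·y_n + 3/13·y_{n+1}] ⇒ (1 − 3/13z)y_{n+1} = (1 + 10/13z)y_n
  so R(z) = (1 + 10/13z)/(1 − 3/13z).

Find x<0 with |R(x)|<1.
x=-0.85: |R|=0.2894
R=−1: 1+10/13x = −1+3/13x ⇒ -7/13x=2 ⇒ x=2/(-7/13)=-3.7143
Confirm numerically:
  x=-3.647: |R|=0.98033 <1
  x=-3.389: |R|=0.90171 <1
  x=-2.783: |R|=0.69465 <1
  x=-2.683: |R|=0.65704 <1
  x=-4.032: |R|=1.08862 >1
  x=-3.972: |R|=1.07240 >1
Stable set (-3.7143, 0).

(-3.7143,0); λ=-3 ⇒ h* = (26/7)/3 = 1.2381.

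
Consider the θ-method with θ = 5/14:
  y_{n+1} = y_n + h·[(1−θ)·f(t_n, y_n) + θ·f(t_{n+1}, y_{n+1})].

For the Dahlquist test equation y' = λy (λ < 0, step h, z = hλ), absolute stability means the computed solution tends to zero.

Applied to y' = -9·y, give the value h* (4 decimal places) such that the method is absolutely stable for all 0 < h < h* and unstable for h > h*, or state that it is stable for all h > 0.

(-7.0000,0); λ=-9 ⇒ h* = (7)/9 = 0.7778.

Test eqn y'=λy, z=hλ:
  y_{n+1} = y_n + z·[9/14·y_n + 5/14·y_{n+1}] ⇒ (1 − 5/14z)y_{n+1} = (1 + 9/14z)y_n
  R(z) = (1 + 9/14z)/(1 − 5/14z).

Need |R(x)|<1, x<0.
x=-1.1: |R|=0.2103
R=−1: 1+9/14x = −1+5/14x ⇒ -2/7x=2 ⇒ x=2/(-2/7)=-7.0000
Confirm numerically:
  x=-4.950: |R|=0.78839 <1
  x=-3.372: |R|=0.52975 <1
  x=-2.936: |R|=0.43319 <1
  x=-7.595: |R|=1.04579 >1
  x=-7.212: |R|=1.01694 >1
So |R|<1 on (-7.0000, 0).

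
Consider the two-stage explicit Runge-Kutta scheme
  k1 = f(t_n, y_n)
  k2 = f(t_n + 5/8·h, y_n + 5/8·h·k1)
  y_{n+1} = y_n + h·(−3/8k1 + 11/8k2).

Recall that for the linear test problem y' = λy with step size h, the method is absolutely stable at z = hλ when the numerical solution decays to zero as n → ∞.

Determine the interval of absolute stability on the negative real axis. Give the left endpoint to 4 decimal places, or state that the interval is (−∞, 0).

Set f=λy, z=hλ:
  k1=λy_n ⇒ h·k1=z·y_n;  k2=λ(1+5/8z)y_n ⇒ h·k2=z(1+5/8z)y_n
  y_{n+1}/y_n = 1 − 3/8z + 11/8z(1+5/8z) = 1 + z + 55/64z²
  so R(z) = 1 + z + 55/64z².

Boundary: |R(x)|=1, x<0.
x=-1.7: |R|=1.7836
R=1: x+55/64x²=0 ⇒ x=−64/55=-1.1636; min R=1−1/(4·55/64)=0.7091>−1
Confirm numerically:
  x=-1.134: |R|=0.97112 <1
  x=-1.124: |R|=0.96171 <1
  x=-0.695: |R|=0.72010 <1
  x=-0.660: |R|=0.71434 <1
  x=-1.677: |R|=1.73985 >1
  x=-1.637: |R|=1.66593 >1
  x=-1.290: |R|=1.14009 >1
Interval (-1.1636, 0).

(-1.1636, 0).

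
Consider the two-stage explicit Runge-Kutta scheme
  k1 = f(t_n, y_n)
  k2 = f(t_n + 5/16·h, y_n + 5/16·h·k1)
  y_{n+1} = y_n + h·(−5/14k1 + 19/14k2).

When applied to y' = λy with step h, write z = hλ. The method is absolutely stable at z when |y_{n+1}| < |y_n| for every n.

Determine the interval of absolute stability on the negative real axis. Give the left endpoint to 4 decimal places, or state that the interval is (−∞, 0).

Set f=λy, z=hλ:
  k1=λy_n ⇒ h·k1=z·y_n;  k2=λ(1+5/16z)y_n ⇒ h·k2=z(1+5/16z)y_n
  y_{n+1}/y_n = 1 − 5/14z + 19/14z(1+5/16z) = 1 + z + 95/224z²
  ⇒ R(z) = 1 + z + 95/224z².

Need |R(x)|<1, x<0.
x=-1.17: |R|=0.4106
R=1: x+95/224x²=0 ⇒ x=−224/95=-2.3579; min R=1−1/(4·95/224)=0.4105>−1
Confirm numerically:
  x=-2.130: |R|=0.79413 <1
  x=-1.540: |R|=0.46581 <1
  x=-0.964: |R|=0.43012 <1
  x=-2.924: |R|=1.70202 >1
  x=-2.868: |R|=1.62046 >1
So |R|<1 on (-2.3579, 0).

(-2.3579, 0).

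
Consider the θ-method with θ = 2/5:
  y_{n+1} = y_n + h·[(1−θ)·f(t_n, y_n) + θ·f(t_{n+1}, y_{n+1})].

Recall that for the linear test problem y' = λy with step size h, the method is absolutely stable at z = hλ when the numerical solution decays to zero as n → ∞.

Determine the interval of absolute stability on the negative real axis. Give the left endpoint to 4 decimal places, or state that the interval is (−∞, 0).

Test eqn y'=λy, z=hλ:
  y_{n+1} = y_n + z·[3/5·y_n + 2/5·y_{n+1}] ⇒ (1 − 2/5z)y_{n+1} = (1 + 3/5z)y_n
  ⇒ R(z) = (1 + 3/5z)/(1 − 2/5z).

Find x<0 with |R(x)|<1.
x=-1.71: |R|=0.0154
R=−1: 1+3/5x = −1+2/5x ⇒ -1/5x=2 ⇒ x=2/(-1/5)=-10.0000
Confirm numerically:
  x=-7.364: |R|=0.86638 <1
  x=-6.499: |R|=0.80548 <1
  x=-6.204: |R|=0.78194 <1
  x=-10.572: |R|=1.02188 >1
  x=-10.443: |R|=1.01711 >1
  x=-10.418: |R|=1.01618 >1
So |R|<1 on (-10.0000, 0).

(-10.0000, 0).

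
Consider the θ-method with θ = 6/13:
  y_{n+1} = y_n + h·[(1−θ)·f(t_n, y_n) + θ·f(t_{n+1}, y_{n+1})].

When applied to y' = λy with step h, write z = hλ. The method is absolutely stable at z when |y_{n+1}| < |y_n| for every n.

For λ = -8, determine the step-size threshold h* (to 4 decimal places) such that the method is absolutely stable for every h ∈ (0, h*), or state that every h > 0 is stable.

With y'=λy (z=hλ):
  y_{n+1} = y_n + z·[7/13·y_n + 6/13·y_{n+1}] ⇒ (1 − 6/13z)y_{n+1} = (1 + 7/13z)y_n
  ⇒ R(z) = (1 + 7/13z)/(1 − 6/13z).

Find x<0 with |R(x)|<1.
x=-1.54: |R|=0.0998
R=−1: 1+7/13x = −1+6/13x ⇒ -1/13x=2 ⇒ x=2/(-1/13)=-26.0000
Confirm numerically:
  x=-25.088: |R|=0.99442 <1
  x=-18.808: |R|=0.94285 <1
  x=-16.837: |R|=0.91964 <1
  x=-13.357: |R|=0.86426 <1
  x=-26.515: |R|=1.00299 >1
  x=-26.035: |R|=1.00021 >1
Stable set (-26.0000, 0).

(-26.0000,0); λ=-8 ⇒ h* = (26)/8 = 3.2500.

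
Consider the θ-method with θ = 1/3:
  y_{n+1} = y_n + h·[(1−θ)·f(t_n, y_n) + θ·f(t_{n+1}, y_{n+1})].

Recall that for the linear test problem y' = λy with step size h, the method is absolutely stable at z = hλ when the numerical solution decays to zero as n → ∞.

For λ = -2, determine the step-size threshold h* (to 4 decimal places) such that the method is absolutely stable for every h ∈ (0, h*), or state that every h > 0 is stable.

With y'=λy (z=hλ):
  y_{n+1} = y_n + z·[2/3·y_n + 1/3·y_{n+1}] ⇒ (1 − 1/3z)y_{n+1} = (1 + 2/3z)y_n
  so R(z) = (1 + 2/3z)/(1 − 1/3z).

Boundary: |R(x)|=1, x<0.
x=-1.44: |R|=0.0270
R=−1: 1+2/3x = −1+1/3x ⇒ -1/3x=2 ⇒ x=2/(-1/3)=-6.0000
Confirm numerically:
  x=-4.431: |R|=0.78886 <1
  x=-3.958: |R|=0.70652 <1
  x=-3.591: |R|=0.63450 <1
  x=-3.170: |R|=0.54133 <1
  x=-6.248: |R|=1.02682 >1
  x=-6.136: |R|=1.01489 >1
Interval (-6.0000, 0).

(-6.0000,0); λ=-2 ⇒ h* = (6)/2 = 3.0000.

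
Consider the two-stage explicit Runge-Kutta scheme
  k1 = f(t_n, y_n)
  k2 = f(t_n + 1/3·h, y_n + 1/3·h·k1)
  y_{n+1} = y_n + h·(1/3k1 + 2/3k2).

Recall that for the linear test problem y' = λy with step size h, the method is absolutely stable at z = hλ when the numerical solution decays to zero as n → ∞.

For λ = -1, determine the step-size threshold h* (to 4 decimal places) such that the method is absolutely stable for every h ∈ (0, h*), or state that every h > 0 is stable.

With y'=λy (z=hλ):
  k1=λy_n ⇒ h·k1=z·y_n;  k2=λ(1+1/3z)y_n ⇒ h·k2=z(1+1/3z)y_n
  y_{n+1}/y_n = 1 + 1/3z + 2/3z(1+1/3z) = 1 + z + 2/9z²
  ⇒ R(z) = 1 + z + 2/9z².

Need |R(x)|<1, x<0.
x=-0.59: |R|=0.4874
R=1: x+2/9x²=0 ⇒ x=−9/2=-4.5000; min R=1−1/(4·2/9)=-0.1250>−1
Confirm numerically:
  x=-3.059: |R|=0.02044 <1
  x=-2.493: |R|=0.11188 <1
  x=-2.435: |R|=0.11739 <1
  x=-5.060: |R|=1.62969 >1
  x=-4.744: |R|=1.25723 >1
So |R|<1 on (-4.5000, 0).

(-4.5000,0); λ=-1 ⇒ h* = (9/2)/1 = 4.5000.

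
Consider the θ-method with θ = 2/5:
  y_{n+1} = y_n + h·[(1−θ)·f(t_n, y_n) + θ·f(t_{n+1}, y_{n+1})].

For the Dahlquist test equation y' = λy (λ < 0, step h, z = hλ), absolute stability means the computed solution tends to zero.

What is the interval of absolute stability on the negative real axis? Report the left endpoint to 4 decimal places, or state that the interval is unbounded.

z∈(-10.0000,0).

Set f=λy, z=hλ:
  y_{n+1} = y_n + z·[3/5·y_n + 2/5·y_{n+1}] ⇒ (1 − 2/5z)y_{n+1} = (1 + 3/5z)y_n
  ⇒ R(z) = (1 + 3/5z)/(1 − 2/5z).

Boundary: |R(x)|=1, x<0.
x=-0.93: |R|=0.3222
R=−1: 1+3/5x = −1+2/5x ⇒ -1/5x=2 ⇒ x=2/(-1/5)=-10.0000
Confirm numerically:
  x=-9.033: |R|=0.95808 <1
  x=-7.997: |R|=0.90459 <1
  x=-5.414: |R|=0.71026 <1
  x=-10.476: |R|=1.01834 >1
  x=-10.339: |R|=1.01320 >1
So |R|<1 on (-10.0000, 0).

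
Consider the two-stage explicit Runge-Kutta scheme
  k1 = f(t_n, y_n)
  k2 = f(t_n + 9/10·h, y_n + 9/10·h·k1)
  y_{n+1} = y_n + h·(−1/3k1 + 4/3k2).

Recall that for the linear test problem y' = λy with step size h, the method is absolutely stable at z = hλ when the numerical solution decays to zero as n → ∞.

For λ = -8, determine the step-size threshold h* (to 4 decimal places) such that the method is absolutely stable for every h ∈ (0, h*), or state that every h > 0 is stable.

(-0.8333,0); λ=-8 ⇒ h* = (5/6)/8 = 0.1042.

With y'=λy (z=hλ):
  k1=λy_n ⇒ h·k1=z·y_n;  k2=λ(1+9/10z)y_n ⇒ h·k2=z(1+9/10z)y_n
  y_{n+1}/y_n = 1 − 1/3z + 4/3z(1+9/10z) = 1 + z + 6/5z²
  ⇒ R(z) = 1 + z + 6/5z².

Boundary: |R(x)|=1, x<0.
x=-0.59: |R|=0.8277
R=1: x+6/5x²=0 ⇒ x=−5/6=-0.8333; min R=1−1/(4·6/5)=0.7917>−1
Confirm numerically:
  x=-0.692: |R|=0.88264 <1
  x=-0.498: |R|=0.79960 <1
  x=-0.454: |R|=0.79334 <1
  x=-0.342: |R|=0.79836 <1
  x=-1.030: |R|=1.24308 >1
  x=-0.913: |R|=1.08728 >1
Stable set (-0.8333, 0).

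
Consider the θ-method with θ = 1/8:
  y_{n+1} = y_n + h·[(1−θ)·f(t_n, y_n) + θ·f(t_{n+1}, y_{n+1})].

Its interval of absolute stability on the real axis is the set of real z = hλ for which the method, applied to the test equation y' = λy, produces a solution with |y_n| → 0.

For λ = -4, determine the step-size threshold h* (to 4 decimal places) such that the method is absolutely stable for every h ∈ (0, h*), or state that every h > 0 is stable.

(-2.6667,0); λ=-4 ⇒ h* = (8/3)/4 = 0.6667.

On y'=λy, z=hλ:
  y_{n+1} = y_n + z·[7/8·y_n + 1/8·y_{n+1}] ⇒ (1 − 1/8z)y_{n+1} = (1 + 7/8z)y_n
  Hence R(z) = (1 + 7/8z)/(1 − 1/8z).

Need |R(x)|<1, x<0.
x=-1.55: |R|=0.2984
R=−1: 1+7/8x = −1+1/8x ⇒ -3/4x=2 ⇒ x=2/(-3/4)=-2.6667
Confirm numerically:
  x=-2.398: |R|=0.84497 <1
  x=-2.076: |R|=0.64827 <1
  x=-2.001: |R|=0.60064 <1
  x=-1.702: |R|=0.40342 <1
  x=-3.089: |R|=1.22851 >1
  x=-2.824: |R|=1.08721 >1
Stable set (-2.6667, 0).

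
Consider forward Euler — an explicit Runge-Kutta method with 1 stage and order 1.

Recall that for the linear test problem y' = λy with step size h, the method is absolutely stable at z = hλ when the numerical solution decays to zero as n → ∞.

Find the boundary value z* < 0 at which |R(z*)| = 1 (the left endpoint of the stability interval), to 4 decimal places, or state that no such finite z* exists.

With y'=λy (z=hλ):
  order 1, 1-stage ⇒ R(z)=1+z
  (e.g. R(-1.64)=-0.64000, |R|=0.64000)

Find x<0 with |R(x)|<1.
x=-1.64: |R|=0.6400
|R(-2.37)|=1.3700 |R(-1.31)|=0.3100 |R(-1.01)|=0.0100
Bisect:
  x_lo=-2.7229 |R|=1.7229  x_hi=-0.2264 |R|=0.7736
  mid=-1.47468 |R|=0.47468 →hi
  mid=-2.09880 |R|=1.09880 →lo
  mid=-1.78674 |R|=0.78674 →hi
  mid=-1.94277 |R|=0.94277 →hi
  mid=-2.02079 |R|=1.02079 →lo
  mid=-1.98178 |R|=0.98178 →hi
  mid=-2.00128 |R|=1.00128 →lo
  mid=-1.99153 |R|=0.99153 →hi
  mid=-1.99641 |R|=0.99641 →hi
  ...
  [-2.00007,-1.99991] ⇒ x*=-2.0000
So |R|<1 on (-2.0000, 0).

left endpoint -2.0000.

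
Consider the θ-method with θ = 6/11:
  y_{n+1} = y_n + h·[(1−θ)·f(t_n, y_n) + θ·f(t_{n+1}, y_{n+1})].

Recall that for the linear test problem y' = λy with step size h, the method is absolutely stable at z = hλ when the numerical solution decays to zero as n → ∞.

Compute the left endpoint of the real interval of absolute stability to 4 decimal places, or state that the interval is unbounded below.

Test eqn y'=λy, z=hλ:
  y_{n+1} = y_n + z·[5/11·y_n + 6/11·y_{n+1}] ⇒ (1 − 6/11z)y_{n+1} = (1 + 5/11z)y_n
  so R(z) = (1 + 5/11z)/(1 − 6/11z).

Solve |R(x)|<1 on ℝ⁻.
x=-0.87: |R|=0.4100
x=-2: |R|=0.0435
x=-10: |R|=0.5493
x=-100: |R|=0.8003
θ=6/11≥1/2 ⇒ |1+5/11x|<|1−6/11x| ∀x<0 ⇒ stable on all of ℝ⁻.

unbounded; (−∞, 0).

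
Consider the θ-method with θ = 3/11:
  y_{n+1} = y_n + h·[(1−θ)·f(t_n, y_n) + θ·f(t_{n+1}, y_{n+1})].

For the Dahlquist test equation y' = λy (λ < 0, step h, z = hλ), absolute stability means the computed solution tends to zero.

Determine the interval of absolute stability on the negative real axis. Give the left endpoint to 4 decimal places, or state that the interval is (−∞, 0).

On y'=λy, z=hλ:
  y_{n+1} = y_n + z·[8/11·y_n + 3/11·y_{n+1}] ⇒ (1 − 3/11z)y_{n+1} = (1 + 8/11z)y_n
  ⇒ R(z) = (1 + 8/11z)/(1 − 3/11z).

Need |R(x)|<1, x<0.
x=-1.23: |R|=0.0790
R=−1: 1+8/11x = −1+3/11x ⇒ -5/11x=2 ⇒ x=2/(-5/11)=-4.4000
Confirm numerically:
  x=-4.247: |R|=0.96778 <1
  x=-3.729: |R|=0.84879 <1
  x=-1.918: |R|=0.25928 <1
  x=-4.819: |R|=1.08230 >1
  x=-4.671: |R|=1.05417 >1
  x=-4.427: |R|=1.00556 >1
Stable set (-4.4000, 0).

(-4.4000, 0).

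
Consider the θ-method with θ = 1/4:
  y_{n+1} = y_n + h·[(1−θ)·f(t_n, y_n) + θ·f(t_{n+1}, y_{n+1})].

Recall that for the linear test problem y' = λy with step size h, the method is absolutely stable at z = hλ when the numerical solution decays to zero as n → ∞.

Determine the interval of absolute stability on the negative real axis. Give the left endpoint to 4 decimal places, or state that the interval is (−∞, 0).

z∈(-4.0000,0).

On y'=λy, z=hλ:
  y_{n+1} = y_n + z·[3/4·y_n + 1/4·y_{n+1}] ⇒ (1 − 1/4z)y_{n+1} = (1 + 3/4z)y_n
  Hence R(z) = (1 + 3/4z)/(1 − 1/4z).

Solve |R(x)|<1 on ℝ⁻.
x=-1.31: |R|=0.0132
R=−1: 1+3/4x = −1+1/4x ⇒ -1/2x=2 ⇒ x=2/(-1/2)=-4.0000
Confirm numerically:
  x=-2.664: |R|=0.59904 <1
  x=-2.611: |R|=0.57979 <1
  x=-2.061: |R|=0.36017 <1
  x=-4.196: |R|=1.04783 >1
  x=-4.065: |R|=1.01612 >1
Stable set (-4.0000, 0).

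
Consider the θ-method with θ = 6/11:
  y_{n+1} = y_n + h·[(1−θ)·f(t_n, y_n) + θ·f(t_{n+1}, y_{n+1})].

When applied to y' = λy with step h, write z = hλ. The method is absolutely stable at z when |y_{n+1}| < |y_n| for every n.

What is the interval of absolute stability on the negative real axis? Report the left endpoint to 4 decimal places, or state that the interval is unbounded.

(−∞, 0) — no finite endpoint.

With y'=λy (z=hλ):
  y_{n+1} = y_n + z·[5/11·y_n + 6/11·y_{n+1}] ⇒ (1 − 6/11z)y_{n+1} = (1 + 5/11z)y_n
  ⇒ R(z) = (1 + 5/11z)/(1 − 6/11z).

Find x<0 with |R(x)|<1.
x=-0.88: |R|=0.4054
x=-2: |R|=0.0435
x=-10: |R|=0.5493
x=-100: |R|=0.8003
θ=6/11≥1/2 ⇒ |1+5/11x|<|1−6/11x| ∀x<0 ⇒ stable on all of ℝ⁻.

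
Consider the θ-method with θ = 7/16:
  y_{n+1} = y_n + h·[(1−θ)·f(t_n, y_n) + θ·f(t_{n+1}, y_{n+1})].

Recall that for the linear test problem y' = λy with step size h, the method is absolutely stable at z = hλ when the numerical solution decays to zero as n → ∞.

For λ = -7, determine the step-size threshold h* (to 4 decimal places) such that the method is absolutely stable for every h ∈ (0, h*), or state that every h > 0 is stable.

Set f=λy, z=hλ:
  y_{n+1} = y_n + z·[9/16·y_n + 7/16·y_{n+1}] ⇒ (1 − 7/16z)y_{n+1} = (1 + 9/16z)y_n
  Hence R(z) = (1 + 9/16z)/(1 − 7/16z).

Need |R(x)|<1, x<0.
x=-0.46: |R|=0.6171
R=−1: 1+9/16x = −1+7/16x ⇒ -1/8x=2 ⇒ x=2/(-1/8)=-16.0000
Confirm numerically:
  x=-11.061: |R|=0.89427 <1
  x=-10.724: |R|=0.88413 <1
  x=-10.711: |R|=0.88373 <1
  x=-8.709: |R|=0.81053 <1
  x=-16.204: |R|=1.00315 >1
  x=-16.184: |R|=1.00285 >1
So |R|<1 on (-16.0000, 0).

(-16.0000,0); λ=-7 ⇒ h* = (16)/7 = 2.2857.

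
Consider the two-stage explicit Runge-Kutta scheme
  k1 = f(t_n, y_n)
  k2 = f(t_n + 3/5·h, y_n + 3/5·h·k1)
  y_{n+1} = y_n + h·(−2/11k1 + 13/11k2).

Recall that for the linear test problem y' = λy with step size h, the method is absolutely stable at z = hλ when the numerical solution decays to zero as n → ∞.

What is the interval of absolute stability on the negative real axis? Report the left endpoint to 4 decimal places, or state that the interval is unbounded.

z∈(-1.4103,0).

Test eqn y'=λy, z=hλ:
  k1=λy_n ⇒ h·k1=z·y_n;  k2=λ(1+3/5z)y_n ⇒ h·k2=z(1+3/5z)y_n
  y_{n+1}/y_n = 1 − 2/11z + 13/11z(1+3/5z) = 1 + z + 39/55z²
  R(z) = 1 + z + 39/55z².

Boundary: |R(x)|=1, x<0.
x=-0.69: |R|=0.6476
R=1: x+39/55x²=0 ⇒ x=−55/39=-1.4103; min R=1−1/(4·39/55)=0.6474>−1
Confirm numerically:
  x=-1.250: |R|=0.85795 <1
  x=-0.989: |R|=0.70458 <1
  x=-0.920: |R|=0.68017 <1
  x=-0.783: |R|=0.65174 <1
  x=-1.775: |R|=1.45908 >1
  x=-1.620: |R|=1.24094 >1
  x=-1.608: |R|=1.22547 >1
So |R|<1 on (-1.4103, 0).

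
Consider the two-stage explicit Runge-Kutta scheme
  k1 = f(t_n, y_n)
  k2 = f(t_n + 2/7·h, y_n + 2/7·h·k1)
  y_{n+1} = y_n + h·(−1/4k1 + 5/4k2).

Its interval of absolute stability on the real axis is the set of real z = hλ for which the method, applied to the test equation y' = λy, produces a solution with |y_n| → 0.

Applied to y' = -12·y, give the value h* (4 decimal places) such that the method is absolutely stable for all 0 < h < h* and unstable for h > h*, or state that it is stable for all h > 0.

Test eqn y'=λy, z=hλ:
  k1=λy_n ⇒ h·k1=z·y_n;  k2=λ(1+2/7z)y_n ⇒ h·k2=z(1+2/7z)y_n
  y_{n+1}/y_n = 1 − 1/4z + 5/4z(1+2/7z) = 1 + z + 5/14z²
  so R(z) = 1 + z + 5/14z².

Solve |R(x)|<1 on ℝ⁻.
x=-1.35: |R|=0.3009
R=1: x+5/14x²=0 ⇒ x=−14/5=-2.8000; min R=1−1/(4·5/14)=0.3000>−1
Confirm numerically:
  x=-2.279: |R|=0.57594 <1
  x=-1.676: |R|=0.32721 <1
  x=-1.463: |R|=0.30142 <1
  x=-3.352: |R|=1.66082 >1
  x=-3.224: |R|=1.48821 >1
  x=-2.823: |R|=1.02319 >1
So |R|<1 on (-2.8000, 0).

(-2.8000,0); λ=-12 ⇒ h* = (14/5)/12 = 0.2333.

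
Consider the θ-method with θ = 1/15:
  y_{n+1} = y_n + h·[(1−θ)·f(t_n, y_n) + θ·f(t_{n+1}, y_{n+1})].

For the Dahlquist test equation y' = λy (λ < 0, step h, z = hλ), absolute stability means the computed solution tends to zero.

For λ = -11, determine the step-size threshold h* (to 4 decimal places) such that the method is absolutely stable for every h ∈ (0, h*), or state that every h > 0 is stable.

(-2.3077,0); λ=-11 ⇒ h* = (30/13)/11 = 0.2098.

On y'=λy, z=hλ:
  y_{n+1} = y_n + z·[14/15·y_n + 1/15·y_{n+1}] ⇒ (1 − 1/15z)y_{n+1} = (1 + 14/15z)y_n
  ⇒ R(z) = (1 + 14/15z)/(1 − 1/15z).

Boundary: |R(x)|=1, x<0.
x=-1.39: |R|=0.2721
R=−1: 1+14/15x = −1+1/15x ⇒ -13/15x=2 ⇒ x=2/(-13/15)=-2.3077
Confirm numerically:
  x=-2.112: |R|=0.85133 <1
  x=-1.866: |R|=0.65955 <1
  x=-1.229: |R|=0.13593 <1
  x=-2.605: |R|=1.21954 >1
  x=-2.503: |R|=1.14506 >1
Interval (-2.3077, 0).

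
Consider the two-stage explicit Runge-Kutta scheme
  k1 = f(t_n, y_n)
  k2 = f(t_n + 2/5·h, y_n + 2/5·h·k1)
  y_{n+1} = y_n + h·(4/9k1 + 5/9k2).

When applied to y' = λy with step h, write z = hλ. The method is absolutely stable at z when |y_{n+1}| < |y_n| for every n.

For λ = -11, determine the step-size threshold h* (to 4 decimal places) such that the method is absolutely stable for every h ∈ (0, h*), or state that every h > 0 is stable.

(-4.5000,0); λ=-11 ⇒ h* = (9/2)/11 = 0.4091.

On y'=λy, z=hλ:
  k1=λy_n ⇒ h·k1=z·y_n;  k2=λ(1+2/5z)y_n ⇒ h·k2=z(1+2/5z)y_n
  y_{n+1}/y_n = 1 + 4/9z + 5/9z(1+2/5z) = 1 + z + 2/9z²
  so R(z) = 1 + z + 2/9z².

Solve |R(x)|<1 on ℝ⁻.
x=-1.1: |R|=0.1689
R=1: x+2/9x²=0 ⇒ x=−9/2=-4.5000; min R=1−1/(4·2/9)=-0.1250>−1
Confirm numerically:
  x=-4.479: |R|=0.97910 <1
  x=-4.415: |R|=0.91661 <1
  x=-1.827: |R|=0.08524 <1
  x=-4.544: |R|=1.04443 >1
  x=-4.531: |R|=1.03121 >1
Interval (-4.5000, 0).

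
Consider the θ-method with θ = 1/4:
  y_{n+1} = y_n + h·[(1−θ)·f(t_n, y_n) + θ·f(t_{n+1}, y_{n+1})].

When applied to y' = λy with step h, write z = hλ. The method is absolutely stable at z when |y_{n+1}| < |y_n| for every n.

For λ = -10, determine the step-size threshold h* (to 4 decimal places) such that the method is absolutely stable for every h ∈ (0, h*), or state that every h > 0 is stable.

Test eqn y'=λy, z=hλ:
  y_{n+1} = y_n + z·[3/4·y_n + 1/4·y_{n+1}] ⇒ (1 − 1/4z)y_{n+1} = (1 + 3/4z)y_n
  R(z) = (1 + 3/4z)/(1 − 1/4z).

Find x<0 with |R(x)|<1.
x=-1.13: |R|=0.1189
R=−1: 1+3/4x = −1+1/4x ⇒ -1/2x=2 ⇒ x=2/(-1/2)=-4.0000
Confirm numerically:
  x=-2.856: |R|=0.66628 <1
  x=-2.282: |R|=0.45304 <1
  x=-1.604: |R|=0.14490 <1
  x=-4.239: |R|=1.05802 >1
  x=-4.184: |R|=1.04497 >1
So |R|<1 on (-4.0000, 0).

(-4.0000,0); λ=-10 ⇒ h* = (4)/10 = 0.4000.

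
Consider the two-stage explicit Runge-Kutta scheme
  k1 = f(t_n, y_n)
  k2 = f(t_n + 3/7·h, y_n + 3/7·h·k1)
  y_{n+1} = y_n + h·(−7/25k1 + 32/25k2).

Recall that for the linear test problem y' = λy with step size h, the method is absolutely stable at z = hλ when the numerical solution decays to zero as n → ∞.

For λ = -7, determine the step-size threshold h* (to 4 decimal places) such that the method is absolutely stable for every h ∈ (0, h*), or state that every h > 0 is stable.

Set f=λy, z=hλ:
  k1=λy_n ⇒ h·k1=z·y_n;  k2=λ(1+3/7z)y_n ⇒ h·k2=z(1+3/7z)y_n
  y_{n+1}/y_n = 1 − 7/25z + 32/25z(1+3/7z) = 1 + z + 96/175z²
  ⇒ R(z) = 1 + z + 96/175z².

Need |R(x)|<1, x<0.
x=-1.64: |R|=0.8354
R=1: x+96/175x²=0 ⇒ x=−175/96=-1.8229; min R=1−1/(4·96/175)=0.5443>−1
Confirm numerically:
  x=-1.701: |R|=0.88624 <1
  x=-1.573: |R|=0.78435 <1
  x=-1.344: |R|=0.64690 <1
  x=-0.875: |R|=0.54500 <1
  x=-2.384: |R|=1.73378 >1
  x=-1.881: |R|=1.05993 >1
  x=-1.845: |R|=1.02235 >1
So |R|<1 on (-1.8229, 0).

(-1.8229,0); λ=-7 ⇒ h* = (175/96)/7 = 0.2604.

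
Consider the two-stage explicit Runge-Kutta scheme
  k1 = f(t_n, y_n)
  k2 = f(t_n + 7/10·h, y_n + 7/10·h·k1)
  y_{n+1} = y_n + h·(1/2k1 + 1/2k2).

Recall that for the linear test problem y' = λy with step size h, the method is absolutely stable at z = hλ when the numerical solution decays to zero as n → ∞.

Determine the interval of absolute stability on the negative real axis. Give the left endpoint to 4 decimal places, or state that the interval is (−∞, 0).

Test eqn y'=λy, z=hλ:
  k1=λy_n ⇒ h·k1=z·y_n;  k2=λ(1+7/10z)y_n ⇒ h·k2=z(1+7/10z)y_n
  y_{n+1}/y_n = 1 + 1/2z + 1/2z(1+7/10z) = 1 + z + 7/20z²
  ⇒ R(z) = 1 + z + 7/20z².

Boundary: |R(x)|=1, x<0.
x=-1.17: |R|=0.3091
R=1: x+7/20x²=0 ⇒ x=−20/7=-2.8571; min R=1−1/(4·7/20)=0.2857>−1
Confirm numerically:
  x=-2.570: |R|=0.74171 <1
  x=-2.312: |R|=0.55887 <1
  x=-2.197: |R|=0.49238 <1
  x=-1.736: |R|=0.31879 <1
  x=-3.429: |R|=1.68631 >1
  x=-3.220: |R|=1.40894 >1
Interval (-2.8571, 0).

(-2.8571, 0).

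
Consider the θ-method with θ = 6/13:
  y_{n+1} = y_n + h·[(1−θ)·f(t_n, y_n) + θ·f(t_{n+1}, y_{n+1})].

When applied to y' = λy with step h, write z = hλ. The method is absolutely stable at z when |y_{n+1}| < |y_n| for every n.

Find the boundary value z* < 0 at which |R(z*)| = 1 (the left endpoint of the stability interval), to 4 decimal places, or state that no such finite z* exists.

Set f=λy, z=hλ:
  y_{n+1} = y_n + z·[7/13·y_n + 6/13·y_{n+1}] ⇒ (1 − 6/13z)y_{n+1} = (1 + 7/13z)y_n
  Hence R(z) = (1 + 7/13z)/(1 − 6/13z).

Find x<0 with |R(x)|<1.
x=-1.5: |R|=0.1136
R=−1: 1+7/13x = −1+6/13x ⇒ -1/13x=2 ⇒ x=2/(-1/13)=-26.0000
Confirm numerically:
  x=-25.426: |R|=0.99653 <1
  x=-21.561: |R|=0.96882 <1
  x=-19.788: |R|=0.95284 <1
  x=-13.573: |R|=0.86841 <1
  x=-26.530: |R|=1.00308 >1
  x=-26.410: |R|=1.00239 >1
  x=-26.273: |R|=1.00160 >1
Interval (-26.0000, 0).

left endpoint -26.0000.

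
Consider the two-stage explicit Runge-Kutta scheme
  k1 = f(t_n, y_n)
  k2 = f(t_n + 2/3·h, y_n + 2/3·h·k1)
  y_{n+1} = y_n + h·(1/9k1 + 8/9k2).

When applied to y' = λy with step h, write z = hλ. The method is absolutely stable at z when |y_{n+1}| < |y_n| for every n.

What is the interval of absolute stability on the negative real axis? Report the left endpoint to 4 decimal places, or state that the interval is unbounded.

Test eqn y'=λy, z=hλ:
  k1=λy_n ⇒ h·k1=z·y_n;  k2=λ(1+2/3z)y_n ⇒ h·k2=z(1+2/3z)y_n
  y_{n+1}/y_n = 1 + 1/9z + 8/9z(1+2/3z) = 1 + z + 16/27z²
  R(z) = 1 + z + 16/27z².

Solve |R(x)|<1 on ℝ⁻.
x=-1.62: |R|=0.9352
R=1: x+16/27x²=0 ⇒ x=−27/16=-1.6875; min R=1−1/(4·16/27)=0.5781>−1
Confirm numerically:
  x=-1.665: |R|=0.97780 <1
  x=-1.296: |R|=0.69933 <1
  x=-0.861: |R|=0.57830 <1
  x=-0.736: |R|=0.58501 <1
  x=-1.985: |R|=1.34995 >1
  x=-1.771: |R|=1.08763 >1
Interval (-1.6875, 0).

(-1.6875, 0).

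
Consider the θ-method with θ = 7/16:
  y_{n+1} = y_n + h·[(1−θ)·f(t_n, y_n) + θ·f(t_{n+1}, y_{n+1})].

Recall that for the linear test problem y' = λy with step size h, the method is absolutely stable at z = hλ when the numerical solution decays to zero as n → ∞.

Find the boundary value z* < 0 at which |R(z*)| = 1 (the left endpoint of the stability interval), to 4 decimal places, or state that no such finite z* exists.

z* = -16.0000.

Set f=λy, z=hλ:
  y_{n+1} = y_n + z·[9/16·y_n + 7/16·y_{n+1}] ⇒ (1 − 7/16z)y_{n+1} = (1 + 9/16z)y_n
  so R(z) = (1 + 9/16z)/(1 − 7/16z).

Boundary: |R(x)|=1, x<0.
x=-0.33: |R|=0.7116
R=−1: 1+9/16x = −1+7/16x ⇒ -1/8x=2 ⇒ x=2/(-1/8)=-16.0000
Confirm numerically:
  x=-12.332: |R|=0.92831 <1
  x=-11.256: |R|=0.89991 <1
  x=-9.001: |R|=0.82283 <1
  x=-8.934: |R|=0.82006 <1
  x=-16.079: |R|=1.00123 >1
  x=-16.026: |R|=1.00041 >1
Interval (-16.0000, 0).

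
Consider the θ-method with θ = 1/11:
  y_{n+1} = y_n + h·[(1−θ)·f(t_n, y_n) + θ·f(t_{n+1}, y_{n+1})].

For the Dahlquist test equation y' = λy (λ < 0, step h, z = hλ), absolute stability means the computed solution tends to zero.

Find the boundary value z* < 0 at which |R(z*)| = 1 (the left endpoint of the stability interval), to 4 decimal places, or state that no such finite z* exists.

Set f=λy, z=hλ:
  y_{n+1} = y_n + z·[10/11·y_n + 1/11·y_{n+1}] ⇒ (1 − 1/11z)y_{n+1} = (1 + 10/11z)y_n
  R(z) = (1 + 10/11z)/(1 − 1/11z).

Solve |R(x)|<1 on ℝ⁻.
x=-0.59: |R|=0.4400
R=−1: 1+10/11x = −1+1/11x ⇒ -9/11x=2 ⇒ x=2/(-9/11)=-2.4444
Confirm numerically:
  x=-2.008: |R|=0.69803 <1
  x=-1.595: |R|=0.39301 <1
  x=-1.466: |R|=0.29360 <1
  x=-1.087: |R|=0.01076 <1
  x=-2.819: |R|=1.24394 >1
  x=-2.799: |R|=1.23125 >1
  x=-2.709: |R|=1.17368 >1
So |R|<1 on (-2.4444, 0).

z* = -2.4444.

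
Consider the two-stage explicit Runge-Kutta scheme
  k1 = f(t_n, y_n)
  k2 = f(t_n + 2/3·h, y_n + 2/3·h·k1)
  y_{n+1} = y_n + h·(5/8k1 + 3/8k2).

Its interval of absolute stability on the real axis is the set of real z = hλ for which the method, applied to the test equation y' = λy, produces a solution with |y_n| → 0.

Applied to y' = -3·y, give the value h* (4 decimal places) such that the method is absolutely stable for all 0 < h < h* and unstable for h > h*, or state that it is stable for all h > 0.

With y'=λy (z=hλ):
  k1=λy_n ⇒ h·k1=z·y_n;  k2=λ(1+2/3z)y_n ⇒ h·k2=z(1+2/3z)y_n
  y_{n+1}/y_n = 1 + 5/8z + 3/8z(1+2/3z) = 1 + z + 1/4z²
  ⇒ R(z) = 1 + z + 1/4z².

Boundary: |R(x)|=1, x<0.
x=-0.47: |R|=0.5852
R=1: x+1/4x²=0 ⇒ x=−4=-4.0000; min R=1−1/(4·1/4)=0.0000>−1
Confirm numerically:
  x=-3.097: |R|=0.30085 <1
  x=-2.952: |R|=0.22658 <1
  x=-2.498: |R|=0.06200 <1
  x=-2.216: |R|=0.01166 <1
  x=-4.599: |R|=1.68870 >1
  x=-4.504: |R|=1.56750 >1
So |R|<1 on (-4.0000, 0).

(-4.0000,0); λ=-3 ⇒ h* = (4)/3 = 1.3333.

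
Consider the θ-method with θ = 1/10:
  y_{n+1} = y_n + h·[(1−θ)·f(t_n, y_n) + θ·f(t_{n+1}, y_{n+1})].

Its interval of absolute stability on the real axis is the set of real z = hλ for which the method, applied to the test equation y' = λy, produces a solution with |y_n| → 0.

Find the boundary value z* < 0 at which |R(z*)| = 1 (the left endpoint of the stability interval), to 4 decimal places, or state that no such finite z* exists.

z* = -2.5000.

With y'=λy (z=hλ):
  y_{n+1} = y_n + z·[9/10·y_n + 1/10·y_{n+1}] ⇒ (1 − 1/10z)y_{n+1} = (1 + 9/10z)y_n
  Hence R(z) = (1 + 9/10z)/(1 − 1/10z).

Find x<0 with |R(x)|<1.
x=-0.33: |R|=0.6805
R=−1: 1+9/10x = −1+1/10x ⇒ -4/5x=2 ⇒ x=2/(-4/5)=-2.5000
Confirm numerically:
  x=-1.951: |R|=0.63250 <1
  x=-1.867: |R|=0.57327 <1
  x=-1.851: |R|=0.56189 <1
  x=-1.725: |R|=0.47122 <1
  x=-3.005: |R|=1.31065 >1
  x=-2.942: |R|=1.27322 >1
So |R|<1 on (-2.5000, 0).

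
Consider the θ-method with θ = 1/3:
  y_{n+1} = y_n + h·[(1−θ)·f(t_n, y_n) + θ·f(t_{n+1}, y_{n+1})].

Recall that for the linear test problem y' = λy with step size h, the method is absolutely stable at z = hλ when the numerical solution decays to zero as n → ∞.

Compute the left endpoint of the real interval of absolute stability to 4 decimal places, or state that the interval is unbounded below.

z* = -6.0000.

Test eqn y'=λy, z=hλ:
  y_{n+1} = y_n + z·[2/3·y_n + 1/3·y_{n+1}] ⇒ (1 − 1/3z)y_{n+1} = (1 + 2/3z)y_n
  so R(z) = (1 + 2/3z)/(1 − 1/3z).

Find x<0 with |R(x)|<1.
x=-1.13: |R|=0.1792
R=−1: 1+2/3x = −1+1/3x ⇒ -1/3x=2 ⇒ x=2/(-1/3)=-6.0000
Confirm numerically:
  x=-4.419: |R|=0.78690 <1
  x=-4.102: |R|=0.73275 <1
  x=-3.701: |R|=0.65692 <1
  x=-3.412: |R|=0.59638 <1
  x=-6.198: |R|=1.02153 >1
  x=-6.188: |R|=1.02046 >1
  x=-6.113: |R|=1.01240 >1
Stable set (-6.0000, 0).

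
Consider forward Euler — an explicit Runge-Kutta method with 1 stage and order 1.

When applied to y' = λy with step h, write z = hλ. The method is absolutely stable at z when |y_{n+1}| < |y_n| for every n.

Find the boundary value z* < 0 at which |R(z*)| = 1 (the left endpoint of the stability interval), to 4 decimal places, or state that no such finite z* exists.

left endpoint -2.0000.

Set f=λy, z=hλ:
  order 1, 1-stage ⇒ R(z)=1+z
  (e.g. R(-1.19)=-0.19000, |R|=0.19000)

Find x<0 with |R(x)|<1.
x=-1.19: |R|=0.1900
|R(-2.39)|=1.3900 |R(-2.21)|=1.2100 |R(-1.95)|=0.9500
Bisect:
  x_lo=-2.7306 |R|=1.7306  x_hi=-0.3539 |R|=0.6461
  mid=-1.54227 |R|=0.54227 →hi
  mid=-2.13644 |R|=1.13644 →lo
  mid=-1.83936 |R|=0.83936 →hi
  mid=-1.98790 |R|=0.98790 →hi
  mid=-2.06217 |R|=1.06217 →lo
  mid=-2.02504 |R|=1.02504 →lo
  mid=-2.00647 |R|=1.00647 →lo
  mid=-1.99718 |R|=0.99718 →hi
  mid=-2.00183 |R|=1.00183 →lo
  mid=-1.99950 |R|=0.99950 →hi
  ...
  [-2.00008,-1.99994] ⇒ x*=-2.0000
So |R|<1 on (-2.0000, 0).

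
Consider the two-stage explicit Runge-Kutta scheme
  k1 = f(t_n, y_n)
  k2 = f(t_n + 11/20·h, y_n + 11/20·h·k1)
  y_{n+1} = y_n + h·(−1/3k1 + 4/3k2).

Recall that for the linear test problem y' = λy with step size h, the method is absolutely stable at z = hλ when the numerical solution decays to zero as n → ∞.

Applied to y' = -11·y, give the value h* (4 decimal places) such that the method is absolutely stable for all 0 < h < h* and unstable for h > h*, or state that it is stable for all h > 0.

(-1.3636,0); λ=-11 ⇒ h* = (15/11)/11 = 0.1240.

Set f=λy, z=hλ:
  k1=λy_n ⇒ h·k1=z·y_n;  k2=λ(1+11/20z)y_n ⇒ h·k2=z(1+11/20z)y_n
  y_{n+1}/y_n = 1 − 1/3z + 4/3z(1+11/20z) = 1 + z + 11/15z²
  R(z) = 1 + z + 11/15z².

Need |R(x)|<1, x<0.
x=-0.59: |R|=0.6653
R=1: x+11/15x²=0 ⇒ x=−15/11=-1.3636; min R=1−1/(4·11/15)=0.6591>−1
Confirm numerically:
  x=-1.226: |R|=0.87626 <1
  x=-0.994: |R|=0.73056 <1
  x=-0.860: |R|=0.68237 <1
  x=-0.666: |R|=0.65927 <1
  x=-1.947: |R|=1.83293 >1
  x=-1.619: |R|=1.30318 >1
So |R|<1 on (-1.3636, 0).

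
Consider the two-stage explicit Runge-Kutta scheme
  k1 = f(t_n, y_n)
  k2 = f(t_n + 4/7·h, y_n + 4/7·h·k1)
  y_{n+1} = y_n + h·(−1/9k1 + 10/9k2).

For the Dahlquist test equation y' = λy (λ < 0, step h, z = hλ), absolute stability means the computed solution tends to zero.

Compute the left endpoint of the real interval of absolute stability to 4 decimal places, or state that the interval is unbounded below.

Set f=λy, z=hλ:
  k1=λy_n ⇒ h·k1=z·y_n;  k2=λ(1+4/7z)y_n ⇒ h·k2=z(1+4/7z)y_n
  y_{n+1}/y_n = 1 − 1/9z + 10/9z(1+4/7z) = 1 + z + 40/63z²
  ⇒ R(z) = 1 + z + 40/63z².

Find x<0 with |R(x)|<1.
x=-1.16: |R|=0.6943
R=1: x+40/63x²=0 ⇒ x=−63/40=-1.5750; min R=1−1/(4·40/63)=0.6062>−1
Confirm numerically:
  x=-1.371: |R|=0.82242 <1
  x=-1.017: |R|=0.63969 <1
  x=-0.959: |R|=0.62492 <1
  x=-1.942: |R|=1.45252 >1
  x=-1.837: |R|=1.30558 >1
So |R|<1 on (-1.5750, 0).

z* = -1.5750.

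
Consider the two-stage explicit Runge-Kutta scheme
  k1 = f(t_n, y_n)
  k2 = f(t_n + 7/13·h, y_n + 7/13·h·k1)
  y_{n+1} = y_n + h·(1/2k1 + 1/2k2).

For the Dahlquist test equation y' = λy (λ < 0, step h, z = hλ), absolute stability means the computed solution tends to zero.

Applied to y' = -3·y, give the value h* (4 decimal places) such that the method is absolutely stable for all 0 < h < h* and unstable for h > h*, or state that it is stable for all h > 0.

Set f=λy, z=hλ:
  k1=λy_n ⇒ h·k1=z·y_n;  k2=λ(1+7/13z)y_n ⇒ h·k2=z(1+7/13z)y_n
  y_{n+1}/y_n = 1 + 1/2z + 1/2z(1+7/13z) = 1 + z + 7/26z²
  so R(z) = 1 + z + 7/26z².

Need |R(x)|<1, x<0.
x=-0.39: |R|=0.6509
R=1: x+7/26x²=0 ⇒ x=−26/7=-3.7143; min R=1−1/(4·7/26)=0.0714>−1
Confirm numerically:
  x=-2.722: |R|=0.27281 <1
  x=-2.219: |R|=0.10668 <1
  x=-1.959: |R|=0.07422 <1
  x=-1.891: |R|=0.07174 <1
  x=-4.114: |R|=1.44273 >1
  x=-3.788: |R|=1.07518 >1
Interval (-3.7143, 0).

(-3.7143,0); λ=-3 ⇒ h* = (26/7)/3 = 1.2381.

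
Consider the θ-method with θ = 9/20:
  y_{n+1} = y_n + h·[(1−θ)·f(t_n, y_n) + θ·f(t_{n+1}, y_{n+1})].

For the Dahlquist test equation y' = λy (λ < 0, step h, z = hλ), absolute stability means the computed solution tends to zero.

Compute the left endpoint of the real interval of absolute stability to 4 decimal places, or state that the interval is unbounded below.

Test eqn y'=λy, z=hλ:
  y_{n+1} = y_n + z·[11/20·y_n + 9/20·y_{n+1}] ⇒ (1 − 9/20z)y_{n+1} = (1 + 11/20z)y_n
  R(z) = (1 + 11/20z)/(1 − 9/20z).

Need |R(x)|<1, x<0.
x=-0.9: |R|=0.3594
R=−1: 1+11/20x = −1+9/20x ⇒ -1/10x=2 ⇒ x=2/(-1/10)=-20.0000
Confirm numerically:
  x=-15.649: |R|=0.94590 <1
  x=-8.086: |R|=0.74316 <1
  x=-8.013: |R|=0.73974 <1
  x=-20.593: |R|=1.00578 >1
  x=-20.290: |R|=1.00286 >1
  x=-20.261: |R|=1.00258 >1
Stable set (-20.0000, 0).

left endpoint -20.0000.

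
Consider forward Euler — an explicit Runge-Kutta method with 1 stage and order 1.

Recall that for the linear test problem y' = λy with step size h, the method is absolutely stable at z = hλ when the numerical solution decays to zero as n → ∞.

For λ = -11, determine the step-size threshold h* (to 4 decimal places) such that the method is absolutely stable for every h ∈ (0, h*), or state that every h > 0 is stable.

(-2.0000,0); λ=-11 ⇒ h* = 0.1818.

With y'=λy (z=hλ):
  order 1, 1-stage ⇒ R(z)=1+z
  (e.g. R(-1.56)=-0.56000, |R|=0.56000)

Boundary: |R(x)|=1, x<0.
x=-1.56: |R|=0.5600
|R(-1.63)|=0.6300 |R(-1.62)|=0.6200 |R(-0.62)|=0.3800
Bisect:
  x_lo=-2.3940 |R|=1.3940  x_hi=-0.3455 |R|=0.6545
  mid=-1.36976 |R|=0.36976 →hi
  mid=-1.88187 |R|=0.88187 →hi
  mid=-2.13792 |R|=1.13792 →lo
  mid=-2.00990 |R|=1.00990 →lo
  mid=-1.94588 |R|=0.94588 →hi
  mid=-1.97789 |R|=0.97789 →hi
  mid=-1.99389 |R|=0.99389 →hi
  ...
  [-2.00002,-1.99989] ⇒ x*=-2.0000
So |R|<1 on (-2.0000, 0).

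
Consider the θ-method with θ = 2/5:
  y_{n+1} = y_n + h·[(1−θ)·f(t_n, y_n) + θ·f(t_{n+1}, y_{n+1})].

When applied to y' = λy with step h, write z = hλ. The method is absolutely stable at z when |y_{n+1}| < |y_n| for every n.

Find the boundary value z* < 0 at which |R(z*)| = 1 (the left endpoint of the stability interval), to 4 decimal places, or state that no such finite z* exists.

Test eqn y'=λy, z=hλ:
  y_{n+1} = y_n + z·[3/5·y_n + 2/5·y_{n+1}] ⇒ (1 − 2/5z)y_{n+1} = (1 + 3/5z)y_n
  Hence R(z) = (1 + 3/5z)/(1 − 2/5z).

Find x<0 with |R(x)|<1.
x=-1.3: |R|=0.1447
R=−1: 1+3/5x = −1+2/5x ⇒ -1/5x=2 ⇒ x=2/(-1/5)=-10.0000
Confirm numerically:
  x=-8.126: |R|=0.91182 <1
  x=-8.086: |R|=0.90960 <1
  x=-7.515: |R|=0.87594 <1
  x=-5.502: |R|=0.71895 <1
  x=-10.324: |R|=1.01263 >1
  x=-10.225: |R|=1.00884 >1
  x=-10.099: |R|=1.00393 >1
Interval (-10.0000, 0).

z* = -10.0000.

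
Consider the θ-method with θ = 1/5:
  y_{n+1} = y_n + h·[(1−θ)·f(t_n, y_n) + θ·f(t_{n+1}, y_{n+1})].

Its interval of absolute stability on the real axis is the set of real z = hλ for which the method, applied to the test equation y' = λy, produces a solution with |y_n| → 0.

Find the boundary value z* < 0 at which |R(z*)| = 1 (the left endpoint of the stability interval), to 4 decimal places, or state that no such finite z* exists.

left endpoint -3.3333.

Test eqn y'=λy, z=hλ:
  y_{n+1} = y_n + z·[4/5·y_n + 1/5·y_{n+1}] ⇒ (1 − 1/5z)y_{n+1} = (1 + 4/5z)y_n
  so R(z) = (1 + 4/5z)/(1 − 1/5z).

Solve |R(x)|<1 on ℝ⁻.
x=-1.71: |R|=0.2742
R=−1: 1+4/5x = −1+1/5x ⇒ -3/5x=2 ⇒ x=2/(-3/5)=-3.3333
Confirm numerically:
  x=-2.841: |R|=0.81163 <1
  x=-2.413: |R|=0.62755 <1
  x=-1.977: |R|=0.41680 <1
  x=-3.744: |R|=1.14090 >1
  x=-3.534: |R|=1.07054 >1
Stable set (-3.3333, 0).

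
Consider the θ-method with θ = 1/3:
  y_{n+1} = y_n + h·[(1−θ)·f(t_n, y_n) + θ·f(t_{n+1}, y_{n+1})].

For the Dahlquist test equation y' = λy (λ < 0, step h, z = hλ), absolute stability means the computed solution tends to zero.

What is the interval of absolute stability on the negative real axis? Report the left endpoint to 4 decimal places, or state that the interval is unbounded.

z∈(-6.0000,0).

Test eqn y'=λy, z=hλ:
  y_{n+1} = y_n + z·[2/3·y_n + 1/3·y_{n+1}] ⇒ (1 − 1/3z)y_{n+1} = (1 + 2/3z)y_n
  Hence R(z) = (1 + 2/3z)/(1 − 1/3z).

Solve |R(x)|<1 on ℝ⁻.
x=-0.57: |R|=0.5210
R=−1: 1+2/3x = −1+1/3x ⇒ -1/3x=2 ⇒ x=2/(-1/3)=-6.0000
Confirm numerically:
  x=-5.837: |R|=0.98155 <1
  x=-5.116: |R|=0.89108 <1
  x=-3.732: |R|=0.66310 <1
  x=-3.058: |R|=0.51436 <1
  x=-6.554: |R|=1.05799 >1
  x=-6.274: |R|=1.02954 >1
  x=-6.183: |R|=1.01993 >1
Interval (-6.0000, 0).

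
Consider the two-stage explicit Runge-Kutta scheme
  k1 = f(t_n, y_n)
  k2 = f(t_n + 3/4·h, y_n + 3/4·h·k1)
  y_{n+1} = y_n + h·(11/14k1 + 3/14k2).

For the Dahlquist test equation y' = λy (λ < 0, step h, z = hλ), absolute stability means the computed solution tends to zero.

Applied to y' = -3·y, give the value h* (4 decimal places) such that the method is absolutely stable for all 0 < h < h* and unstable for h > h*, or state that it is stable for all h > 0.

(-6.2222,0); λ=-3 ⇒ h* = (56/9)/3 = 2.0741.

On y'=λy, z=hλ:
  k1=λy_n ⇒ h·k1=z·y_n;  k2=λ(1+3/4z)y_n ⇒ h·k2=z(1+3/4z)y_n
  y_{n+1}/y_n = 1 + 11/14z + 3/14z(1+3/4z) = 1 + z + 9/56z²
  so R(z) = 1 + z + 9/56z².

Find x<0 with |R(x)|<1.
x=-1.14: |R|=0.0689
R=1: x+9/56x²=0 ⇒ x=−56/9=-6.2222; min R=1−1/(4·9/56)=-0.5556>−1
Confirm numerically:
  x=-4.312: |R|=0.32378 <1
  x=-3.933: |R|=0.44699 <1
  x=-2.868: |R|=0.54606 <1
  x=-6.802: |R|=1.63380 >1
  x=-6.708: |R|=1.52370 >1
  x=-6.468: |R|=1.25549 >1
Stable set (-6.2222, 0).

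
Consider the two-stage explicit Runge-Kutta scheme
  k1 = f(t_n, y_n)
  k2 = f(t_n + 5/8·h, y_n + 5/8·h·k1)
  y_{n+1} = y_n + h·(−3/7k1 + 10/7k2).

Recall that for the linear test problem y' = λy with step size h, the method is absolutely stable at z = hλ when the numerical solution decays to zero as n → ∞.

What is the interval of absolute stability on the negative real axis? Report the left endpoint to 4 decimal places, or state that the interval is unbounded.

Test eqn y'=λy, z=hλ:
  k1=λy_n ⇒ h·k1=z·y_n;  k2=λ(1+5/8z)y_n ⇒ h·k2=z(1+5/8z)y_n
  y_{n+1}/y_n = 1 − 3/7z + 10/7z(1+5/8z) = 1 + z + 25/28z²
  ⇒ R(z) = 1 + z + 25/28z².

Find x<0 with |R(x)|<1.
x=-1.4: |R|=1.3500
R=1: x+25/28x²=0 ⇒ x=−28/25=-1.1200; min R=1−1/(4·25/28)=0.7200>−1
Confirm numerically:
  x=-1.029: |R|=0.91639 <1
  x=-0.815: |R|=0.77806 <1
  x=-0.516: |R|=0.72173 <1
  x=-1.672: |R|=1.82406 >1
  x=-1.205: |R|=1.09145 >1
Interval (-1.1200, 0).

(-1.1200, 0).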